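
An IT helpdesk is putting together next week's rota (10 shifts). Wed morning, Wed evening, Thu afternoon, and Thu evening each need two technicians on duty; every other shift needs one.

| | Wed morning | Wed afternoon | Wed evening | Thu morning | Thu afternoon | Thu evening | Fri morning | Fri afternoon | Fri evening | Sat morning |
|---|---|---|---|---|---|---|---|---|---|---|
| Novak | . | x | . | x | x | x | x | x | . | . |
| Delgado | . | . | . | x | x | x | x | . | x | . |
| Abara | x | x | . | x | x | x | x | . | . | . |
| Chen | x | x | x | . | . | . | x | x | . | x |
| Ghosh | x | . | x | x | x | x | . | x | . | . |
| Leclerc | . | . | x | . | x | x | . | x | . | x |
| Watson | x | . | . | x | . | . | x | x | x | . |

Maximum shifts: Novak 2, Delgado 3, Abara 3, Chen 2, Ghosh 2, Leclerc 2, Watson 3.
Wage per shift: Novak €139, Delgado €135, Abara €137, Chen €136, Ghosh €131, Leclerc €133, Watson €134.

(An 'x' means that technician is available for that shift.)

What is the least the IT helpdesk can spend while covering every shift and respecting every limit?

Picking the cheapest available technician for each shift independently would cost €1856, but that ignores the shift limits.
An optimal schedule: Wed morning→Watson+Chen, Wed afternoon→Chen, Wed evening→Ghosh+Leclerc, Thu morning→Ghosh, Thu afternoon→Delgado+Abara, Thu evening→Delgado+Abara, Fri morning→Delgado, Fri afternoon→Watson, Fri evening→Watson, Sat morning→Leclerc.
Total: 134 + 136 + 136 + 131 + 133 + 131 + 135 + 137 + 135 + 137 + 135 + 134 + 134 + 133 = €1881.

€1881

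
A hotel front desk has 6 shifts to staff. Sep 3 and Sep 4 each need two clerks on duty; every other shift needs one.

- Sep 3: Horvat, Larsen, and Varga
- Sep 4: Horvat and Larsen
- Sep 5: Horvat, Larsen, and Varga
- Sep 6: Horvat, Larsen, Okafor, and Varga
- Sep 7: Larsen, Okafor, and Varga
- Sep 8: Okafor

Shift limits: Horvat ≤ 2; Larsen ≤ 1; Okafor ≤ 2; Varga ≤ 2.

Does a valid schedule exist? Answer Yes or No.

No

Total capacity is 2+1+2+2 = 7 but 8 worker-slots are needed — infeasible.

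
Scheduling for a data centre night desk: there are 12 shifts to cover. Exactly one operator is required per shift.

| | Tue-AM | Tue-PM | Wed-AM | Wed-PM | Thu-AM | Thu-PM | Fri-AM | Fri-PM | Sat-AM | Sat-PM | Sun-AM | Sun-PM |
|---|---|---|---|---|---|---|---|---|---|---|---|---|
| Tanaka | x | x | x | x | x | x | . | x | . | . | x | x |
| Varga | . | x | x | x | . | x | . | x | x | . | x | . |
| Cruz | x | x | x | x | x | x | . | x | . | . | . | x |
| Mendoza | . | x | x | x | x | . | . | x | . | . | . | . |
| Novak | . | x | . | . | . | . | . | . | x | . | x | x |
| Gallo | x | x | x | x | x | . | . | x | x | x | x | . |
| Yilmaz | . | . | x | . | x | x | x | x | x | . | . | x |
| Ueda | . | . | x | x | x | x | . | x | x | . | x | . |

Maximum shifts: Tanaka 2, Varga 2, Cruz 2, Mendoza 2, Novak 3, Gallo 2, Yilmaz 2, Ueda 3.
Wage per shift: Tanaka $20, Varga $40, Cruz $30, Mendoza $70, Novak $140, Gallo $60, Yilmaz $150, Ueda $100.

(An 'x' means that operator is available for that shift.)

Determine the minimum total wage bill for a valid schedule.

$690

Fri-AM can only be covered by Yilmaz, so that assignment is forced.
Sat-PM can only be covered by Gallo, so that assignment is forced.
Picking the cheapest available operator for each shift independently would cost $430, but that ignores the shift limits.
An optimal schedule: Tue-AM→Tanaka, Tue-PM→Cruz, Wed-AM→Mendoza, Wed-PM→Gallo, Thu-AM→Mendoza, Thu-PM→Cruz, Fri-AM→Yilmaz, Fri-PM→Ueda, Sat-AM→Varga, Sat-PM→Gallo, Sun-AM→Varga, Sun-PM→Tanaka.
Total: 20 + 30 + 70 + 60 + 70 + 30 + 150 + 100 + 40 + 60 + 40 + 20 = $690.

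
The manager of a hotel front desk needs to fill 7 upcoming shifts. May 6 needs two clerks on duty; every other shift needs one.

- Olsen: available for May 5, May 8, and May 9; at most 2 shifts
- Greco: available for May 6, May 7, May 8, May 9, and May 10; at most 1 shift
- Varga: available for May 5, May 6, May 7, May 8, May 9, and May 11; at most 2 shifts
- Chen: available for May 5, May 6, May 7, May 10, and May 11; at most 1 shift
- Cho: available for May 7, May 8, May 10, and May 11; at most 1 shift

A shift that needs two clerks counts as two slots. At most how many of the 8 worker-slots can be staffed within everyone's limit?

Total capacity across all clerks is 2+1+2+1+1 = 7, and 8 slots are needed, so at most 7 can be filled.
An assignment achieving 7: May 5→Olsen, May 6→Greco+Varga, May 7→Cho, May 9→Olsen, May 10→Chen, May 11→Varga.
Loads: Olsen 2/2, Greco 1/1, Varga 2/2, Chen 1/1, Cho 1/1.

7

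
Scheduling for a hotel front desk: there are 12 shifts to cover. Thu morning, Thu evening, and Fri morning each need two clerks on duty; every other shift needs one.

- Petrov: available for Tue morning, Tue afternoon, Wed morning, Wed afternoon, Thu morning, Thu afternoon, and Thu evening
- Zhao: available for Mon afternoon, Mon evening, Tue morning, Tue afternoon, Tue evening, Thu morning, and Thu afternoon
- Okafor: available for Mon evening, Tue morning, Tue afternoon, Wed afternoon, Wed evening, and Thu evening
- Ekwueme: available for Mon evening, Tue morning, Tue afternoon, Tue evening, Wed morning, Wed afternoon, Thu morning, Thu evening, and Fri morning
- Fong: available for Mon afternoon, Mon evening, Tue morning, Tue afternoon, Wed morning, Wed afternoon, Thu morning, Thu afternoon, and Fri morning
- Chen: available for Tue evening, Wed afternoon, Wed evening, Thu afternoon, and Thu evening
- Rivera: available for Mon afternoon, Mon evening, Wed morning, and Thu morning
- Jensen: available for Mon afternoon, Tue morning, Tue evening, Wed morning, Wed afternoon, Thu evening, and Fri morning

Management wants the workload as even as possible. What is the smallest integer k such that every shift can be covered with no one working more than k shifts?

2

With 8 clerks and 15 worker-slots to fill, someone must work at least ⌈15/8⌉ = 2 shifts, so k ≥ 2.
k = 2 works: Mon afternoon→Zhao, Mon evening→Okafor, Tue morning→Jensen, Tue afternoon→Petrov, Tue evening→Zhao, Wed morning→Ekwueme, Wed afternoon→Chen, Wed evening→Okafor, Thu morning→Fong+Rivera, Thu afternoon→Petrov, Thu evening→Chen+Jensen, Fri morning→Ekwueme+Fong.
Loads: Petrov 2, Zhao 2, Okafor 2, Ekwueme 2, Fong 2, Chen 2, Rivera 1, Jensen 2 — all ≤ 2.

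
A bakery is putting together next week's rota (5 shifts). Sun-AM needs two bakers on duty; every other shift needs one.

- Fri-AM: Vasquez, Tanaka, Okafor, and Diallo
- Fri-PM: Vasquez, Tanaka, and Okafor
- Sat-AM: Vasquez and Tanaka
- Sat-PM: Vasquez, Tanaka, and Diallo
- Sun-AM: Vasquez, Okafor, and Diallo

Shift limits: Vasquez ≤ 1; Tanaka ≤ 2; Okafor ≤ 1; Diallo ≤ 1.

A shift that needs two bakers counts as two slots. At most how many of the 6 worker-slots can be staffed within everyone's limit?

5

Total capacity across all bakers is 1+2+1+1 = 5, and 6 slots are needed, so at most 5 can be filled.
An assignment achieving 5: Fri-PM→Tanaka, Sat-AM→Vasquez, Sat-PM→Tanaka, Sun-AM→Okafor+Diallo.
Loads: Vasquez 1/1, Tanaka 2/2, Okafor 1/1, Diallo 1/1.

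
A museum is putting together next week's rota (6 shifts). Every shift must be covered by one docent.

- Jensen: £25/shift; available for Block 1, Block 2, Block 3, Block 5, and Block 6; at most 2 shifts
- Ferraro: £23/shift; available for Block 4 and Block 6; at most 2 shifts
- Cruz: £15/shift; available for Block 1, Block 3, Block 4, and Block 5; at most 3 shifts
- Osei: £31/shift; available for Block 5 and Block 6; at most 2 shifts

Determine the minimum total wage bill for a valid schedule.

£116

Block 2 can only be covered by Jensen, so that assignment is forced.
Picking the cheapest available docent for each shift independently would cost £108, but that ignores the shift limits.
An optimal schedule: Block 1→Cruz, Block 2→Jensen, Block 3→Cruz, Block 4→Ferraro, Block 5→Cruz, Block 6→Ferraro.
Total: 15 + 25 + 15 + 23 + 15 + 23 = £116.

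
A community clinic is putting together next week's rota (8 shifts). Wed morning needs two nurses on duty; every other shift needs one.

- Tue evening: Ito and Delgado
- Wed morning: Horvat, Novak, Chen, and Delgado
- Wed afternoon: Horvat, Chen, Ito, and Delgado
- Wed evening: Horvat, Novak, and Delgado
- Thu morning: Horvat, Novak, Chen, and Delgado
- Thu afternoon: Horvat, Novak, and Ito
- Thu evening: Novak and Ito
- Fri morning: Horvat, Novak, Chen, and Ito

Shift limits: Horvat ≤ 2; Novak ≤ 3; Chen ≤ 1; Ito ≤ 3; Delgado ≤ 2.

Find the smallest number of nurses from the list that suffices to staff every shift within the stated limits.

9 slots to fill and no one can take more than 3, so at least ⌈9/3⌉ = 3 nurses are needed.
Any 3 nurses together have capacity at most 3+3+2 = 8 < 9 slots, so 3 can never suffice.
Horvat, Novak, Chen, and Ito alone can cover everything: Tue evening→Ito, Wed morning→Horvat+Novak, Wed afternoon→Chen, Wed evening→Horvat, Thu morning→Novak, Thu afternoon→Ito, Thu evening→Novak, Fri morning→Ito.

4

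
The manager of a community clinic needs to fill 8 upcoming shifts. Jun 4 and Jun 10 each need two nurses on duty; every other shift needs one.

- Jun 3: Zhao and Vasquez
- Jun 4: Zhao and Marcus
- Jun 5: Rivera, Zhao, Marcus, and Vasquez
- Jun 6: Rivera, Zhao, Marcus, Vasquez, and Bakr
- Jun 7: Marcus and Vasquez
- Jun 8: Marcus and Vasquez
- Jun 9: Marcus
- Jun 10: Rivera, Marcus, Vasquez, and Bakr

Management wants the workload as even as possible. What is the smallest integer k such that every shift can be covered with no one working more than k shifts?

With 5 nurses and 10 worker-slots to fill, someone must work at least ⌈10/5⌉ = 2 shifts, so k ≥ 2.
k = 2 works: Jun 3→Zhao, Jun 4→Zhao+Marcus, Jun 5→Rivera, Jun 6→Bakr, Jun 7→Vasquez, Jun 8→Vasquez, Jun 9→Marcus, Jun 10→Rivera+Bakr.
Loads: Rivera 2, Zhao 2, Marcus 2, Vasquez 2, Bakr 2 — all ≤ 2.

2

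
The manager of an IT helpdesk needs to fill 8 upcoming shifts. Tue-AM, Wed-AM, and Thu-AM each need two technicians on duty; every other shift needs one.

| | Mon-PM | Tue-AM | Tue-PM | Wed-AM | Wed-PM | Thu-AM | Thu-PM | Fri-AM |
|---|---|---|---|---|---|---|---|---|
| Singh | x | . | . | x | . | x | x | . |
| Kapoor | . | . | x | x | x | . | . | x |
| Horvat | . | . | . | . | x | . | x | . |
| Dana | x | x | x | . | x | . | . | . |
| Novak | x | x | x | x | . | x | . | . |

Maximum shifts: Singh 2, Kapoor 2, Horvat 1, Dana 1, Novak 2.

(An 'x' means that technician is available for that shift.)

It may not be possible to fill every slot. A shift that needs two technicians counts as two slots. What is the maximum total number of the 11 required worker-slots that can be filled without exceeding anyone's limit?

8

Total capacity across all technicians is 2+2+1+1+2 = 8, and 11 slots are needed, so at most 8 can be filled.
An assignment achieving 8: Tue-AM→Dana+Novak, Tue-PM→Kapoor, Wed-PM→Horvat, Thu-AM→Singh+Novak, Thu-PM→Singh, Fri-AM→Kapoor.
Loads: Singh 2/2, Kapoor 2/2, Horvat 1/1, Dana 1/1, Novak 2/2.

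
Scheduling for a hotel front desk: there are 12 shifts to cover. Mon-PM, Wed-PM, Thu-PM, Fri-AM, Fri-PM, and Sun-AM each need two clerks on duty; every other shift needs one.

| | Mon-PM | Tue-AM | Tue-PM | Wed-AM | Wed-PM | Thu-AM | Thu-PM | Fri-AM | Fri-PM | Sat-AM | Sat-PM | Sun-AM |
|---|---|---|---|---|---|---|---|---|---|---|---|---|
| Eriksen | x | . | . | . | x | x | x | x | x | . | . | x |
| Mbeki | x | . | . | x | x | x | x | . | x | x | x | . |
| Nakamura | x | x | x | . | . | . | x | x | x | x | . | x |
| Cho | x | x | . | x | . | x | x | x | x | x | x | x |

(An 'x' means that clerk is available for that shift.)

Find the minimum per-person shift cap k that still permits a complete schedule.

With 4 clerks and 18 worker-slots to fill, someone must work at least ⌈18/4⌉ = 5 shifts, so k ≥ 5.
k = 5 works: Mon-PM→Eriksen+Cho, Tue-AM→Nakamura, Tue-PM→Nakamura, Wed-AM→Mbeki, Wed-PM→Eriksen+Mbeki, Thu-AM→Eriksen, Thu-PM→Mbeki+Cho, Fri-AM→Eriksen+Nakamura, Fri-PM→Nakamura+Cho, Sat-AM→Mbeki, Sat-PM→Mbeki, Sun-AM→Eriksen+Nakamura.
Loads: Eriksen 5, Mbeki 5, Nakamura 5, Cho 3 — all ≤ 5.

5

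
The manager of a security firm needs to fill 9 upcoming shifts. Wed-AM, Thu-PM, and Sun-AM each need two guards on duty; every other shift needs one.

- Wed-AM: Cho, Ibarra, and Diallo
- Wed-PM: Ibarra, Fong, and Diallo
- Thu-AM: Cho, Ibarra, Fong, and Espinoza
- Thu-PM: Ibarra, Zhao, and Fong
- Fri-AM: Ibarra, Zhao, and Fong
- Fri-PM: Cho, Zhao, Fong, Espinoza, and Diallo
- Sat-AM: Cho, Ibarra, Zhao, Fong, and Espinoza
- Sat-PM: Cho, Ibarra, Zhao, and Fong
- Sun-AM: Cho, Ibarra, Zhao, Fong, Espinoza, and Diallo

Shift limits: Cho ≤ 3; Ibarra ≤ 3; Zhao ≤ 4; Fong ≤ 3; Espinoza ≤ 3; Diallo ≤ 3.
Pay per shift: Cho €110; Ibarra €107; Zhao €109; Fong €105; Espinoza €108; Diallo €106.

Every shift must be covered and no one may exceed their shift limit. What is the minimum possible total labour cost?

€1278

Picking the cheapest available guard for each shift independently would cost €1266, but that ignores the shift limits.
An optimal schedule: Wed-AM→Diallo+Ibarra, Wed-PM→Fong, Thu-AM→Espinoza, Thu-PM→Fong+Ibarra, Fri-AM→Fong, Fri-PM→Diallo, Sat-AM→Espinoza, Sat-PM→Ibarra, Sun-AM→Diallo+Espinoza.
Total: 106 + 107 + 105 + 108 + 105 + 107 + 105 + 106 + 108 + 107 + 106 + 108 = €1278.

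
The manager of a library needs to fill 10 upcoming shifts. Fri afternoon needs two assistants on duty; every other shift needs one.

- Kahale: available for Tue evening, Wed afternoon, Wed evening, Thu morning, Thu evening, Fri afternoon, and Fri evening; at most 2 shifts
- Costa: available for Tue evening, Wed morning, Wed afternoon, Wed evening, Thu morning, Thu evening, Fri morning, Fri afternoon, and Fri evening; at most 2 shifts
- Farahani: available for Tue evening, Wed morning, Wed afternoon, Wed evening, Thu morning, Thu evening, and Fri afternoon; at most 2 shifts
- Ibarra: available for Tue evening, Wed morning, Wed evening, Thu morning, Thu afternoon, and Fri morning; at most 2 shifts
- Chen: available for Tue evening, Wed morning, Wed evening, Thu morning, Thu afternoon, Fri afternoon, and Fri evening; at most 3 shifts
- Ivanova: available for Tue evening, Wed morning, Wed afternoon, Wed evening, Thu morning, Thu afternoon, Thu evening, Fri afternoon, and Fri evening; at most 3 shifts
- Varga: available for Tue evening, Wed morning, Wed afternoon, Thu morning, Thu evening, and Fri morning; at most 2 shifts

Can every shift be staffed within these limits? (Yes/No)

Yes

One valid schedule: Tue evening→Ibarra, Wed morning→Farahani, Wed afternoon→Kahale, Wed evening→Farahani, Thu morning→Chen, Thu afternoon→Ibarra, Thu evening→Costa, Fri morning→Costa, Fri afternoon→Chen+Ivanova, Fri evening→Kahale.
Loads: Kahale 2/2, Costa 2/2, Farahani 2/2, Ibarra 2/2, Chen 2/3, Ivanova 1/3, Varga 0/2 — all within limits.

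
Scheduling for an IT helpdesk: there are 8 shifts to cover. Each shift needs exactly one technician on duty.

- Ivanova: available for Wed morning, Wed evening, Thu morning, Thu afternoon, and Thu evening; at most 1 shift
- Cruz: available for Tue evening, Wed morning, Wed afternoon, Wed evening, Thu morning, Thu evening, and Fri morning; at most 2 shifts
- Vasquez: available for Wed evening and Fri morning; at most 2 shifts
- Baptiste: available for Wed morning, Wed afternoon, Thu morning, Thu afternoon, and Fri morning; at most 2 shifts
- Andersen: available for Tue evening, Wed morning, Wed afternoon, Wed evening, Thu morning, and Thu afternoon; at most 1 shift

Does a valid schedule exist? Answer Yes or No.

One valid schedule: Tue evening→Cruz, Wed morning→Baptiste, Wed afternoon→Cruz, Wed evening→Vasquez, Thu morning→Andersen, Thu afternoon→Baptiste, Thu evening→Ivanova, Fri morning→Vasquez.
Loads: Ivanova 1/1, Cruz 2/2, Vasquez 2/2, Baptiste 2/2, Andersen 1/1 — all within limits.

Yes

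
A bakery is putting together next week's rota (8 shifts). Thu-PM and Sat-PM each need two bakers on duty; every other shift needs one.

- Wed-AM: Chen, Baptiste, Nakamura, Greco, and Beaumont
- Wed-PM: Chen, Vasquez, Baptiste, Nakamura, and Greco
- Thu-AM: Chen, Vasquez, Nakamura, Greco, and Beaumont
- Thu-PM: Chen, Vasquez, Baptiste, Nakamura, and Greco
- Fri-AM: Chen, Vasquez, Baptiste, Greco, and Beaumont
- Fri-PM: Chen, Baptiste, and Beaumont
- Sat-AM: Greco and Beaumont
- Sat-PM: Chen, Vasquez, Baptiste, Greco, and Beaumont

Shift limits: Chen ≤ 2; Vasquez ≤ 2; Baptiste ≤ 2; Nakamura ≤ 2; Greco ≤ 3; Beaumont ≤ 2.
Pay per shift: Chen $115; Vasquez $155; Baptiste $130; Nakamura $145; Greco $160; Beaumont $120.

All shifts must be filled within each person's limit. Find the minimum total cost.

$1330

Picking the cheapest available baker for each shift independently would cost $1175, but that ignores the shift limits.
An optimal schedule: Wed-AM→Chen, Wed-PM→Baptiste, Thu-AM→Nakamura, Thu-PM→Nakamura+Vasquez, Fri-AM→Beaumont, Fri-PM→Chen, Sat-AM→Beaumont, Sat-PM→Baptiste+Vasquez.
Total: 115 + 130 + 145 + 145 + 155 + 120 + 115 + 120 + 130 + 155 = $1330.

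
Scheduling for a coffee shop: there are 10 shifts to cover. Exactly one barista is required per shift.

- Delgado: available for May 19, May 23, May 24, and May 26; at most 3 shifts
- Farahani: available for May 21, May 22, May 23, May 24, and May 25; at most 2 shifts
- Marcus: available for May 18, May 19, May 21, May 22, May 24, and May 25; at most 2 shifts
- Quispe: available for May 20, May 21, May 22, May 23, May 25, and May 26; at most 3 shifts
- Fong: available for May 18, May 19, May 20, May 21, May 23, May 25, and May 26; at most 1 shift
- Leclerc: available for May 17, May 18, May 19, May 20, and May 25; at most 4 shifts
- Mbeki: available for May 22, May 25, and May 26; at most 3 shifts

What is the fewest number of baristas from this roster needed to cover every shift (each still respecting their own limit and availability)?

3

10 slots to fill and no one can take more than 4, so at least ⌈10/4⌉ = 3 baristas are needed.
Delgado, Quispe, and Leclerc alone can cover everything: May 17→Leclerc, May 18→Leclerc, May 19→Delgado, May 20→Leclerc, May 21→Quispe, May 22→Quispe, May 23→Delgado, May 24→Delgado, May 25→Leclerc, May 26→Quispe.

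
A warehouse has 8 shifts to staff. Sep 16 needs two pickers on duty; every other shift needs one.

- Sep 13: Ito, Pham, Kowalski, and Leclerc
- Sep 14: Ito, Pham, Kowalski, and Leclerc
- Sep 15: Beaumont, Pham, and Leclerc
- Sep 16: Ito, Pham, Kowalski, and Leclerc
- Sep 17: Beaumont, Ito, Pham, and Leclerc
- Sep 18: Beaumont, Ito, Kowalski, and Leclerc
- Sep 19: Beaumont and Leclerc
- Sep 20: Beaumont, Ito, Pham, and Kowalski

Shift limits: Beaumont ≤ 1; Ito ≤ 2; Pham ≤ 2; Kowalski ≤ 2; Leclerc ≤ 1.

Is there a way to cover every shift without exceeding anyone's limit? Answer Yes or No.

No

Total capacity is 1+2+2+2+1 = 8 but 9 worker-slots are needed — infeasible.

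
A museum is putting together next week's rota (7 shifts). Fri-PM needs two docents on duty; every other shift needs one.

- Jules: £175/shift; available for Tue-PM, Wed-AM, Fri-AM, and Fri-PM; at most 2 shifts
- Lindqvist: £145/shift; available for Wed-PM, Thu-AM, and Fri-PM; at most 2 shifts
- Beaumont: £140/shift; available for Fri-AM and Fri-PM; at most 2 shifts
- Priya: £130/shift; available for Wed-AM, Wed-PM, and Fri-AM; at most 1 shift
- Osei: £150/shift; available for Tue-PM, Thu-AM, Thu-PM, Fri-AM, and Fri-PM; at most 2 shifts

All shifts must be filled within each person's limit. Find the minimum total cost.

Thu-PM can only be covered by Osei, so that assignment is forced.
Picking the cheapest available docent for each shift independently would cost £1120, but that ignores the shift limits.
An optimal schedule: Tue-PM→Osei, Wed-AM→Priya, Wed-PM→Lindqvist, Thu-AM→Lindqvist, Thu-PM→Osei, Fri-AM→Beaumont, Fri-PM→Beaumont+Jules.
Total: 150 + 130 + 145 + 145 + 150 + 140 + 140 + 175 = £1175.

£1175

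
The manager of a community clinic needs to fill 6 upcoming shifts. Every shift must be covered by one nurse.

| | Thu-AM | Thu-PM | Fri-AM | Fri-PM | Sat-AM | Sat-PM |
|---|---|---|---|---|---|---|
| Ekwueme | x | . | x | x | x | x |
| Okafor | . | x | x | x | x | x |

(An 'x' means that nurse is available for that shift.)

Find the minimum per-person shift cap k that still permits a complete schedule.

With 2 nurses and 6 worker-slots to fill, someone must work at least ⌈6/2⌉ = 3 shifts, so k ≥ 3.
k = 3 works: Thu-AM→Ekwueme, Thu-PM→Okafor, Fri-AM→Ekwueme, Fri-PM→Ekwueme, Sat-AM→Okafor, Sat-PM→Okafor.
Loads: Ekwueme 3, Okafor 3 — all ≤ 3.

3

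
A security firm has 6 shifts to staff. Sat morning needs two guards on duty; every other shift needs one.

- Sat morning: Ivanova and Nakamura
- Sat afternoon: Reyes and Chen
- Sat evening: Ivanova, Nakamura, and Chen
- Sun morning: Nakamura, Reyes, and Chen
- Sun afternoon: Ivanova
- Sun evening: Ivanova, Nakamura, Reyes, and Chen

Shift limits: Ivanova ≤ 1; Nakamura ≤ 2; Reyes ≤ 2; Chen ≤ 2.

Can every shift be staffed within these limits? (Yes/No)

No

Total capacity is 7 and 7 slots are needed, so capacity alone doesn't rule it out.
Shifts {Sat morning, Sun afternoon} need 3 worker-slots in total, but the guards available for any of those shifts (Ivanova and Nakamura) can supply at most 2 among them. So no valid schedule exists.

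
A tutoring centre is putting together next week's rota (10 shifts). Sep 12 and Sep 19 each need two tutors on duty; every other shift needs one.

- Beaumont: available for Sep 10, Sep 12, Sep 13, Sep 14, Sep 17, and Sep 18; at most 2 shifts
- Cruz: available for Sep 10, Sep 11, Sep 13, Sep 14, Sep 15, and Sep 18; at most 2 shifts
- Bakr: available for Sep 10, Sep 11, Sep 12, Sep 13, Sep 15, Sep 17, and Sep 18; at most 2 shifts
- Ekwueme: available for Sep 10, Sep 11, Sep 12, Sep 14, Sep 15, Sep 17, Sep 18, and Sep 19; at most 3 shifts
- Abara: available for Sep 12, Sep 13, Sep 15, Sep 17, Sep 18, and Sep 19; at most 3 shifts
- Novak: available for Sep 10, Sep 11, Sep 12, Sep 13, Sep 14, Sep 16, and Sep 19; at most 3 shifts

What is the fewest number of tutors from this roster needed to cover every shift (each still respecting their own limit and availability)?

5

12 slots to fill and no one can take more than 3, so at least ⌈12/3⌉ = 4 tutors are needed.
Any 4 tutors together have capacity at most 3+3+3+2 = 11 < 12 slots, so 4 can never suffice.
Beaumont, Cruz, Bakr, Ekwueme, and Novak alone can cover everything: Sep 10→Bakr, Sep 11→Cruz, Sep 12→Ekwueme+Novak, Sep 13→Beaumont, Sep 14→Ekwueme, Sep 15→Cruz, Sep 16→Novak, Sep 17→Beaumont, Sep 18→Bakr, Sep 19→Ekwueme+Novak.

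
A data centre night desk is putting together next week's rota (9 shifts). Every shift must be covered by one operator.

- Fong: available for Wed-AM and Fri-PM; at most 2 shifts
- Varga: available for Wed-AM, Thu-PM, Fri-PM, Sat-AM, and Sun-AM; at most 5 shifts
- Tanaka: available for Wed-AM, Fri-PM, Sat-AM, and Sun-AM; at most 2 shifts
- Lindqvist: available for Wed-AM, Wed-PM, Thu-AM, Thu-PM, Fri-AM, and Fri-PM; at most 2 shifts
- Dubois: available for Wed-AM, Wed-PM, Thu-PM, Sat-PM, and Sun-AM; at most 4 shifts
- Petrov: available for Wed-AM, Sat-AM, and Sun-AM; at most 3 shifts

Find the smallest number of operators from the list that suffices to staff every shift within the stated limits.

9 slots to fill and no one can take more than 5, so at least ⌈9/5⌉ = 2 operators are needed.
Shifts {Thu-AM, Sat-AM, Sat-PM} need 3 slots, but among the operators available for them (Varga, Tanaka, Lindqvist, Dubois, and Petrov) any 2 together supply at most 2. So 2 operators are not enough.
Varga, Lindqvist, and Dubois alone can cover everything: Wed-AM→Varga, Wed-PM→Dubois, Thu-AM→Lindqvist, Thu-PM→Varga, Fri-AM→Lindqvist, Fri-PM→Varga, Sat-AM→Varga, Sat-PM→Dubois, Sun-AM→Varga.

3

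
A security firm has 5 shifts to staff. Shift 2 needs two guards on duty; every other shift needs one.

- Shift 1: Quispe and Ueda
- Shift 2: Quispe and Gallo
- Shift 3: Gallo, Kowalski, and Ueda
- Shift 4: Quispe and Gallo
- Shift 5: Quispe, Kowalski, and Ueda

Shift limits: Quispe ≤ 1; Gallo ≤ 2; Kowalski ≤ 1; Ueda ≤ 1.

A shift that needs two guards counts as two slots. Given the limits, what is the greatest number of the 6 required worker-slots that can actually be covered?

5

Total capacity across all guards is 1+2+1+1 = 5, and 6 slots are needed, so at most 5 can be filled.
An assignment achieving 5: Shift 1→Quispe, Shift 2→Gallo, Shift 3→Kowalski, Shift 4→Gallo, Shift 5→Ueda.
Loads: Quispe 1/1, Gallo 2/2, Kowalski 1/1, Ueda 1/1.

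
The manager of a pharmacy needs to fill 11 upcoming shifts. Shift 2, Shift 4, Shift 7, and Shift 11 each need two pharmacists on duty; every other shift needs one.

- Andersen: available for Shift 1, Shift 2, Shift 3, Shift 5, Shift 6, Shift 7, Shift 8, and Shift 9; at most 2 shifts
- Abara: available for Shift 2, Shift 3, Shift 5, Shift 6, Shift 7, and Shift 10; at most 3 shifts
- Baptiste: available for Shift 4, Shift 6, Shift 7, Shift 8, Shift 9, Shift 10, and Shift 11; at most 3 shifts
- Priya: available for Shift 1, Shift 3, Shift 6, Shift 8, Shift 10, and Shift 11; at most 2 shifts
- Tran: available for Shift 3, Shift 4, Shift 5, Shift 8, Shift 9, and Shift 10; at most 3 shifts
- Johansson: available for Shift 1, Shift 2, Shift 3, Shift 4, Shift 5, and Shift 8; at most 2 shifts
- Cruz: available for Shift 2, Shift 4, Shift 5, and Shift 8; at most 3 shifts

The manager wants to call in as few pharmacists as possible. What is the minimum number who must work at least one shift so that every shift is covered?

6

15 slots to fill and no one can take more than 3, so at least ⌈15/3⌉ = 5 pharmacists are needed.
Any 5 pharmacists together have capacity at most 3+3+3+3+2 = 14 < 15 slots, so 5 can never suffice.
Andersen, Abara, Baptiste, Priya, Tran, and Johansson alone can cover everything: Shift 1→Andersen, Shift 2→Andersen+Abara, Shift 3→Johansson, Shift 4→Baptiste+Tran, Shift 5→Abara, Shift 6→Priya, Shift 7→Abara+Baptiste, Shift 8→Johansson, Shift 9→Tran, Shift 10→Tran, Shift 11→Baptiste+Priya.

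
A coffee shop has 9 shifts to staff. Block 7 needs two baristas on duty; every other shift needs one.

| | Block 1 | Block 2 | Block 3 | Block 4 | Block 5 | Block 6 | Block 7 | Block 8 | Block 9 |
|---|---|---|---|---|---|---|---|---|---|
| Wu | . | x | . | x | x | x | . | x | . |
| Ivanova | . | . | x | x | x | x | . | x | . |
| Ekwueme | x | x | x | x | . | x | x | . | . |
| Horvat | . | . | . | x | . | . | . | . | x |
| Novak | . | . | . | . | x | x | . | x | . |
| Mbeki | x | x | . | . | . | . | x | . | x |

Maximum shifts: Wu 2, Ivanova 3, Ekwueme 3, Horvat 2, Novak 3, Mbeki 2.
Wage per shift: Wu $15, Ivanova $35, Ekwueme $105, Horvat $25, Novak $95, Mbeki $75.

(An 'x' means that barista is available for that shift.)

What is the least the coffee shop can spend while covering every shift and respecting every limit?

Block 7 can only be covered by Ekwueme and Mbeki, so that assignment is forced.
Picking the cheapest available barista for each shift independently would cost $390, but that ignores the shift limits.
An optimal schedule: Block 1→Mbeki, Block 2→Wu, Block 3→Ivanova, Block 4→Horvat, Block 5→Wu, Block 6→Ivanova, Block 7→Mbeki+Ekwueme, Block 8→Ivanova, Block 9→Horvat.
Total: 75 + 15 + 35 + 25 + 15 + 35 + 75 + 105 + 35 + 25 = $440.

$440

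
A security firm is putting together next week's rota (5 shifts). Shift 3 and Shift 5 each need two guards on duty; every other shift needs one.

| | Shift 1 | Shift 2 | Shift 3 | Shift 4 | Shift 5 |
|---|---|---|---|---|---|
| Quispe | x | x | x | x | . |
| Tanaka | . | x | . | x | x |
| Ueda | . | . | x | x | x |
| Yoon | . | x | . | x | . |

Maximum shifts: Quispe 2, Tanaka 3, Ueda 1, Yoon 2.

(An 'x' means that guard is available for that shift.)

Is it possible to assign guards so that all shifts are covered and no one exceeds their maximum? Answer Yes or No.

Total capacity is 8 and 7 slots are needed, so capacity alone doesn't rule it out.
Shifts {Shift 3, Shift 5} need 4 worker-slots in total, but the guards available for any of those shifts (Quispe, Tanaka, and Ueda) can supply at most 3 among them. So no valid schedule exists.

No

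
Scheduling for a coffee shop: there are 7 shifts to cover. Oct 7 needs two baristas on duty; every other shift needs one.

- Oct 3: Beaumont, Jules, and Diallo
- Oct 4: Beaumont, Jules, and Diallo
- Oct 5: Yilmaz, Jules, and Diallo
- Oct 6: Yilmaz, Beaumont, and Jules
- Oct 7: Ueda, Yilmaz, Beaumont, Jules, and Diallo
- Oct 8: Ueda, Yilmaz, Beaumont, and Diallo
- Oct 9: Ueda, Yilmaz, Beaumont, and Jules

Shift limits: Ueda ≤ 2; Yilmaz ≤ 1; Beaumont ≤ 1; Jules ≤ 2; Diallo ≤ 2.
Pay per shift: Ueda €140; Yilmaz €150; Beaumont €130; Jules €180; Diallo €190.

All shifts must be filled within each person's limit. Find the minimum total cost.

€1300

Picking the cheapest available barista for each shift independently would cost €1070, but that ignores the shift limits.
An optimal schedule: Oct 3→Beaumont, Oct 4→Jules, Oct 5→Yilmaz, Oct 6→Jules, Oct 7→Ueda+Diallo, Oct 8→Diallo, Oct 9→Ueda.
Total: 130 + 180 + 150 + 180 + 140 + 190 + 190 + 140 = €1300.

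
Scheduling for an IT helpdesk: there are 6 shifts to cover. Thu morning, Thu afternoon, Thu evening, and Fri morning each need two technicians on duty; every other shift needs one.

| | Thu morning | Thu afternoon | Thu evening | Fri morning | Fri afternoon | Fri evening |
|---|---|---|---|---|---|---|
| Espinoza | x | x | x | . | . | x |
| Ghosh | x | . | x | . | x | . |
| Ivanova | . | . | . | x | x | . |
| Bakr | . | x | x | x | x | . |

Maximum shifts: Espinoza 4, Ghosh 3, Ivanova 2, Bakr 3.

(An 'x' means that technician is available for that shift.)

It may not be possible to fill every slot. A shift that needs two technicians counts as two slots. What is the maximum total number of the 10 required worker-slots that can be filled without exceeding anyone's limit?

10

Total capacity across all technicians is 4+3+2+3 = 12, and 10 slots are needed, so at most 10 can be filled.
An assignment achieving 10: Thu morning→Espinoza+Ghosh, Thu afternoon→Espinoza+Bakr, Thu evening→Espinoza+Ghosh, Fri morning→Ivanova+Bakr, Fri afternoon→Ghosh, Fri evening→Espinoza.
Loads: Espinoza 4/4, Ghosh 3/3, Ivanova 1/2, Bakr 2/3.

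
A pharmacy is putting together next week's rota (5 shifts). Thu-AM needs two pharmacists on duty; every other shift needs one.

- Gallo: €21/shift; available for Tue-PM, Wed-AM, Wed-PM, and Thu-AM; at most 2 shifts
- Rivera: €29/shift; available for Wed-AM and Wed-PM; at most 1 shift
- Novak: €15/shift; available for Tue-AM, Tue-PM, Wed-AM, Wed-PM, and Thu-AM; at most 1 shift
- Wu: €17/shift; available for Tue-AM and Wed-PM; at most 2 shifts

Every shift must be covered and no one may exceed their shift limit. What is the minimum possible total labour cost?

Thu-AM can only be covered by Gallo and Novak, so that assignment is forced.
Picking the cheapest available pharmacist for each shift independently would cost €96, but that ignores the shift limits.
An optimal schedule: Tue-AM→Wu, Tue-PM→Gallo, Wed-AM→Rivera, Wed-PM→Wu, Thu-AM→Gallo+Novak.
Total: 17 + 21 + 29 + 17 + 21 + 15 = €120.

€120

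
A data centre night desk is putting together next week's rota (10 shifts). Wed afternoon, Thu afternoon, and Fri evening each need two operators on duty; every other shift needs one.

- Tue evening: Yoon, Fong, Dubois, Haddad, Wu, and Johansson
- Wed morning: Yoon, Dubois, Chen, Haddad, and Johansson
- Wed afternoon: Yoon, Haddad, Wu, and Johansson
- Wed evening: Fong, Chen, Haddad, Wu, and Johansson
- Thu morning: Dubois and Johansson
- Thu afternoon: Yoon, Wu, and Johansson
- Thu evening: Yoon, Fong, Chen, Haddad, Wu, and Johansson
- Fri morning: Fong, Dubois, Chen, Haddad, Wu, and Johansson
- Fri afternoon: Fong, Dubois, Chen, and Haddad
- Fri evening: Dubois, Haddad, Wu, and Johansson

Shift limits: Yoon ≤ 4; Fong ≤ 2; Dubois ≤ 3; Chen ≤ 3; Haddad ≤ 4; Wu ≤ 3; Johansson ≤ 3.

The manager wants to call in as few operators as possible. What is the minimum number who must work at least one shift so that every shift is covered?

4

13 slots to fill and no one can take more than 4, so at least ⌈13/4⌉ = 4 operators are needed.
Yoon, Fong, Haddad, and Johansson alone can cover everything: Tue evening→Yoon, Wed morning→Yoon, Wed afternoon→Yoon+Haddad, Wed evening→Fong, Thu morning→Johansson, Thu afternoon→Yoon+Johansson, Thu evening→Haddad, Fri morning→Haddad, Fri afternoon→Fong, Fri evening→Haddad+Johansson.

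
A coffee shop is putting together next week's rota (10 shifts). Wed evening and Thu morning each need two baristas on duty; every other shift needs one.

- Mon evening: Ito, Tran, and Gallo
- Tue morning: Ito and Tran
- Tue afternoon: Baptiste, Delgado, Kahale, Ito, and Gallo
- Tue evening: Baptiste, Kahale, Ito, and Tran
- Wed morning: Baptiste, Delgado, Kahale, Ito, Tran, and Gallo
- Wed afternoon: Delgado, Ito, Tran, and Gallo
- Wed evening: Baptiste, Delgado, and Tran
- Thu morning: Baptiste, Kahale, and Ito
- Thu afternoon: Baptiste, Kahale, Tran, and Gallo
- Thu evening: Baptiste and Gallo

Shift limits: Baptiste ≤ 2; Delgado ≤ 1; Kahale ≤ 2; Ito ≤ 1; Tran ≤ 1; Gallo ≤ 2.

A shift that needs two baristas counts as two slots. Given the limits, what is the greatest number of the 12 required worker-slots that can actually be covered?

Total capacity across all baristas is 2+1+2+1+1+2 = 9, and 12 slots are needed, so at most 9 can be filled.
An assignment achieving 9: Mon evening→Tran, Tue morning→Ito, Tue evening→Kahale, Wed afternoon→Gallo, Wed evening→Baptiste+Delgado, Thu morning→Kahale, Thu afternoon→Gallo, Thu evening→Baptiste.
Loads: Baptiste 2/2, Delgado 1/1, Kahale 2/2, Ito 1/1, Tran 1/1, Gallo 2/2.

9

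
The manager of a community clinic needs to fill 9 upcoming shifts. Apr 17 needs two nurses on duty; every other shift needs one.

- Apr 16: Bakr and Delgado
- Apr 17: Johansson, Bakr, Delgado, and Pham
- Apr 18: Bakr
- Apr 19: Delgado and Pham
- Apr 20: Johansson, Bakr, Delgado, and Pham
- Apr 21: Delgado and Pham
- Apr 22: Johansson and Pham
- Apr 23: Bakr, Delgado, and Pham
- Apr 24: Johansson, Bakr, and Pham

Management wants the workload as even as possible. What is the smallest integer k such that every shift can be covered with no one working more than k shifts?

3

With 4 nurses and 10 worker-slots to fill, someone must work at least ⌈10/4⌉ = 3 shifts, so k ≥ 3.
k = 3 works: Apr 16→Bakr, Apr 17→Delgado+Pham, Apr 18→Bakr, Apr 19→Delgado, Apr 20→Johansson, Apr 21→Delgado, Apr 22→Johansson, Apr 23→Bakr, Apr 24→Johansson.
Loads: Johansson 3, Bakr 3, Delgado 3, Pham 1 — all ≤ 3.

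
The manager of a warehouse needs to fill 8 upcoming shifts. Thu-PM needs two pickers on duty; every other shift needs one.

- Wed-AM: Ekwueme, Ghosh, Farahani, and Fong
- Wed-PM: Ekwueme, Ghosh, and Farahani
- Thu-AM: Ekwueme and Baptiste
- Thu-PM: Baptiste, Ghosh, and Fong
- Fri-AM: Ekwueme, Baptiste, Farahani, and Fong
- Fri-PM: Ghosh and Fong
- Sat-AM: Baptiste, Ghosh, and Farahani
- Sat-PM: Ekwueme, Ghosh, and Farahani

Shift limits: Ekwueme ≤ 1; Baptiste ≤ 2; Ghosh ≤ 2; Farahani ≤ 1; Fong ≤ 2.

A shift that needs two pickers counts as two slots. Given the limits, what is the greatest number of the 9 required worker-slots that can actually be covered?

Total capacity across all pickers is 1+2+2+1+2 = 8, and 9 slots are needed, so at most 8 can be filled.
An assignment achieving 8: Wed-AM→Fong, Wed-PM→Ghosh, Thu-AM→Ekwueme, Thu-PM→Baptiste+Fong, Fri-PM→Ghosh, Sat-AM→Baptiste, Sat-PM→Farahani.
Loads: Ekwueme 1/1, Baptiste 2/2, Ghosh 2/2, Farahani 1/1, Fong 2/2.

8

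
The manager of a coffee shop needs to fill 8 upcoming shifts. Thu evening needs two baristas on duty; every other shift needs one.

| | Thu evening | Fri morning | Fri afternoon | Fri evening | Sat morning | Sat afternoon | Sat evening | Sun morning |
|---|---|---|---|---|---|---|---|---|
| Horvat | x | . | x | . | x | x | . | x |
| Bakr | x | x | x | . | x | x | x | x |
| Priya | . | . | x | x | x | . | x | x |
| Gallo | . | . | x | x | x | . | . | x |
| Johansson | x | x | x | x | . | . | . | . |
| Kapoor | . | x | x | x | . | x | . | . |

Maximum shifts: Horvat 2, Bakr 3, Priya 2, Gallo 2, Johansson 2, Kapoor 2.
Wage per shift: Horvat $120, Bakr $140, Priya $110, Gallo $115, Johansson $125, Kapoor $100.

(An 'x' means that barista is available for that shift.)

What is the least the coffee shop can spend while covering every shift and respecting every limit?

$1015

Picking the cheapest available barista for each shift independently would cost $975, but that ignores the shift limits.
An optimal schedule: Thu evening→Horvat+Johansson, Fri morning→Kapoor, Fri afternoon→Horvat, Fri evening→Priya, Sat morning→Gallo, Sat afternoon→Kapoor, Sat evening→Priya, Sun morning→Gallo.
Total: 120 + 125 + 100 + 120 + 110 + 115 + 100 + 110 + 115 = $1015.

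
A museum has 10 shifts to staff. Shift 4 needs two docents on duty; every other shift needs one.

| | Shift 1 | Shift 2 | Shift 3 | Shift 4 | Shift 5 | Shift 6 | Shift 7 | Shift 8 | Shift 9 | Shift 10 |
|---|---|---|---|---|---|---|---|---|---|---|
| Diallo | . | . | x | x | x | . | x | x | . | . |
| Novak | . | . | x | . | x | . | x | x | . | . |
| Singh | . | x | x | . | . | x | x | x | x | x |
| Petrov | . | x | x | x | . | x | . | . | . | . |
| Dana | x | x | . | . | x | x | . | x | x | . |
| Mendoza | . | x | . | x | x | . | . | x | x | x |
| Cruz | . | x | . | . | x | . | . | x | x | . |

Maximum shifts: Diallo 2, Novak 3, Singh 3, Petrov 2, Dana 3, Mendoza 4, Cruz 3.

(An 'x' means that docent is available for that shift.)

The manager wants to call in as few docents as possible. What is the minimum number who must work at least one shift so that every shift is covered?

4

11 slots to fill and no one can take more than 4, so at least ⌈11/4⌉ = 3 docents are needed.
Any 3 docents together have capacity at most 4+3+3 = 10 < 11 slots, so 3 can never suffice.
Diallo, Novak, Dana, and Mendoza alone can cover everything: Shift 1→Dana, Shift 2→Dana, Shift 3→Diallo, Shift 4→Diallo+Mendoza, Shift 5→Novak, Shift 6→Dana, Shift 7→Novak, Shift 8→Novak, Shift 9→Mendoza, Shift 10→Mendoza.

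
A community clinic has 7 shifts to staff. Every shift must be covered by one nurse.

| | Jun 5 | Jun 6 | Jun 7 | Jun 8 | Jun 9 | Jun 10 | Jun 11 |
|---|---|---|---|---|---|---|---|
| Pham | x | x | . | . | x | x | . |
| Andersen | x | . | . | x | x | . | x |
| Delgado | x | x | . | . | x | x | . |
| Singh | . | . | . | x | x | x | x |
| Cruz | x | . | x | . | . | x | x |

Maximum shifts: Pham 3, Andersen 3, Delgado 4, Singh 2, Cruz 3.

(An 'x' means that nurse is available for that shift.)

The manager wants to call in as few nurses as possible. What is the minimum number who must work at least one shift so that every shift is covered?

7 slots to fill and no one can take more than 4, so at least ⌈7/4⌉ = 2 nurses are needed.
Shifts {Jun 6, Jun 7, Jun 8} need 3 slots, but among the nurses available for them (Pham, Andersen, Delgado, Singh, and Cruz) any 2 together supply at most 2. So 2 nurses are not enough.
Pham, Andersen, and Cruz alone can cover everything: Jun 5→Andersen, Jun 6→Pham, Jun 7→Cruz, Jun 8→Andersen, Jun 9→Pham, Jun 10→Pham, Jun 11→Andersen.

3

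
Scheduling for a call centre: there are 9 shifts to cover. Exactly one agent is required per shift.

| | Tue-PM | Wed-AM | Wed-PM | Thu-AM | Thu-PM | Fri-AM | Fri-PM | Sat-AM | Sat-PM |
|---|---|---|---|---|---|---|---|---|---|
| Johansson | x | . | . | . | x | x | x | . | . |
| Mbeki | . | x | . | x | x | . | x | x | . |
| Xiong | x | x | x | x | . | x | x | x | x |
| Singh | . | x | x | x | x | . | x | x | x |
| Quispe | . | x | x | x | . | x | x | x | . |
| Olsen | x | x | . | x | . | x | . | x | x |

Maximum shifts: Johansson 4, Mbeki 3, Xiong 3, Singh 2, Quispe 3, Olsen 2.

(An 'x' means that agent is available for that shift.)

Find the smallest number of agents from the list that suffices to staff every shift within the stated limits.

9 slots to fill and no one can take more than 4, so at least ⌈9/4⌉ = 3 agents are needed.
Johansson, Mbeki, and Xiong alone can cover everything: Tue-PM→Johansson, Wed-AM→Mbeki, Wed-PM→Xiong, Thu-AM→Mbeki, Thu-PM→Johansson, Fri-AM→Johansson, Fri-PM→Johansson, Sat-AM→Mbeki, Sat-PM→Xiong.

3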